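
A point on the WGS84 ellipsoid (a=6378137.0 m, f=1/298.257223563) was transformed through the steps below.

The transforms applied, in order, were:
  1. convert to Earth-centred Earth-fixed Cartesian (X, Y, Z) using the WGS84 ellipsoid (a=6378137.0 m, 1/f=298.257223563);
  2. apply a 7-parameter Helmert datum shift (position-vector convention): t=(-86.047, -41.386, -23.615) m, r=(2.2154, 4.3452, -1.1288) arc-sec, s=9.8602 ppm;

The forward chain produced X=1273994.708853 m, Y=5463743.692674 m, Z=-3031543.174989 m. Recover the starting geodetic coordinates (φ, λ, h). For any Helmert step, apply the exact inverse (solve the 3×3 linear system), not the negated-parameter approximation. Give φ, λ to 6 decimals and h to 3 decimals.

start: X=1273994.7089, Y=5463743.6927, Z=-3031543.1750 m
→ Helmert⁻¹: X=1274102.1551, Y=5463705.6176, Z=-3031521.5118
→ geod (Bowring, a=6378137.000): φ=-28.54571700°, λ=76.87356100°, h=3668.3110 m

φ=-28.545717°, λ=76.873561°, h=3668.311 m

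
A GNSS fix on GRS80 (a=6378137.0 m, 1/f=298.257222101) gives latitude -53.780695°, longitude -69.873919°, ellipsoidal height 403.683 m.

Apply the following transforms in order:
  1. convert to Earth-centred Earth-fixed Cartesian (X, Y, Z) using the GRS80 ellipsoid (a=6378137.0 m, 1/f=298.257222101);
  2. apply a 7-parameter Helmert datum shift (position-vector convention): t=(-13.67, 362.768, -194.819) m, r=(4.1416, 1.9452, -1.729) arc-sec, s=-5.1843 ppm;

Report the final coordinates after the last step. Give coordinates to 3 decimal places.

start: φ=-53.780695°, λ=-69.873919°, h=403.683 m
→ ECEF (a=6378137.000, f=1/298.257222101): X=1299676.8492, Y=-3546530.8008, Z=-5122684.3259
→ Helmert 7p (PV): X=1299578.4032, Y=-3546057.6828, Z=-5122936.0546

X=1299578.403 m, Y=-3546057.683 m, Z=-5122936.055 m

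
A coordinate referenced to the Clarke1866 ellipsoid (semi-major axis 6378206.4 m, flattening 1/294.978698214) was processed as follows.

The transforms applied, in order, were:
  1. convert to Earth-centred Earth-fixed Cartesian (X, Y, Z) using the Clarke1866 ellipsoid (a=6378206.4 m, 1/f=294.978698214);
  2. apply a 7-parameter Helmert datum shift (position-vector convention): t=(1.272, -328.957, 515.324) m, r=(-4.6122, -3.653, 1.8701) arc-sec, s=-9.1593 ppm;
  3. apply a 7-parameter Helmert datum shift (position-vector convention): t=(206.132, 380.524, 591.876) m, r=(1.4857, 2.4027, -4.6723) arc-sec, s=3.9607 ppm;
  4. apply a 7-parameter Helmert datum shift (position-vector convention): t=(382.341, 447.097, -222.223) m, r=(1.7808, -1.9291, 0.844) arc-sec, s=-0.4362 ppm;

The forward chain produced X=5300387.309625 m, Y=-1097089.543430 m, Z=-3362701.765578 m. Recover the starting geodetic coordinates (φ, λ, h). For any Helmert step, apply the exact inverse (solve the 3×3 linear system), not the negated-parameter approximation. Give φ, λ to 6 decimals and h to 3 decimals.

start: X=5300387.3096, Y=-1097089.5434, Z=-3362701.7656 m
→ Helmert⁻¹: X=5299971.3412, Y=-1097587.8363, Z=-3362521.1014
→ Helmert⁻¹: X=5299808.2620, Y=-1097868.1841, Z=-3363030.0139
→ Helmert⁻¹: X=5299786.0105, Y=-1097522.1162, Z=-3363694.5476
→ geod (Bowring, a=6378206.400): φ=-32.03559500°, λ=-11.69988800°, h=181.3930 m

φ=-32.035595°, λ=-11.699888°, h=181.393 m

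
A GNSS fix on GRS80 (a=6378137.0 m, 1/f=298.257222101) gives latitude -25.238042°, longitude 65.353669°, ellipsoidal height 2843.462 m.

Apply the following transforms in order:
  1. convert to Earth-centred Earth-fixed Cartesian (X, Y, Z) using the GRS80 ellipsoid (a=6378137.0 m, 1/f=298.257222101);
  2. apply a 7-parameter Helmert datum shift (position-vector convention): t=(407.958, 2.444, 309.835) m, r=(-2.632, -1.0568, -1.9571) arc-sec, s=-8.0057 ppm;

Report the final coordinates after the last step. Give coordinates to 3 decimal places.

start: φ=-25.238042°, λ=65.353669°, h=2843.462 m
→ ECEF (a=6378137.000, f=1/298.257222101): X=2408430.4489, Y=5249249.6038, Z=-2704162.0898
→ Helmert 7p (PV): X=2408882.7864, Y=5249152.6665, Z=-2703885.2480

X=2408882.786 m, Y=5249152.667 m, Z=-2703885.248 m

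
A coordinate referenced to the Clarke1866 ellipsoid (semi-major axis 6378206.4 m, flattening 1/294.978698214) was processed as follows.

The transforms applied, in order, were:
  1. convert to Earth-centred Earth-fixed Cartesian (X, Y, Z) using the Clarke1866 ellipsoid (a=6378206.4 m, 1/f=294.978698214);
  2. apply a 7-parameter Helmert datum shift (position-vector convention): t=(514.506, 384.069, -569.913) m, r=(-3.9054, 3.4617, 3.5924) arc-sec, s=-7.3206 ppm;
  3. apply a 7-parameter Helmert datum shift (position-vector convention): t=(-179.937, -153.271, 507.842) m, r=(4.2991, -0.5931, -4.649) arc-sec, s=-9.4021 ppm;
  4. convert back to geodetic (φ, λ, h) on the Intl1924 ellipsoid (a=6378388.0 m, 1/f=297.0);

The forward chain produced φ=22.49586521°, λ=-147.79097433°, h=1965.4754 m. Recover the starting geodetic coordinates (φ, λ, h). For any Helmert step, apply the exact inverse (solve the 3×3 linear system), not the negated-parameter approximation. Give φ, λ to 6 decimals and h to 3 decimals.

φ=22.495292°, λ=-147.790729°, h=2673.896 m

start: φ=22.495865°, λ=-147.790974°, h=1965.475 m
→ ECEF (a=6378388.000, f=1/297.0): X=-4990145.8477, Y=-3143560.4810, Z=2426017.3679
→ Helmert⁻¹: X=-4989935.0013, Y=-3143498.6768, Z=2425612.1980
→ Helmert⁻¹: X=-4990581.5117, Y=-3143864.7777, Z=2426056.5907
→ geod (Bowring, a=6378206.400): φ=22.49529200°, λ=-147.79072900°, h=2673.8960 m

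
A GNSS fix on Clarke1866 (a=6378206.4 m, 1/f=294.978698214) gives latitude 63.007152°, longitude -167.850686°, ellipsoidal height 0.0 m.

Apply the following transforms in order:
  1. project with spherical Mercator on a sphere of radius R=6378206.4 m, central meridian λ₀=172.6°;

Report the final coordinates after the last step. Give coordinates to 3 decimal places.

E=2176243.359 m, N=9102103.847 m

start: φ=63.007152°, λ=-167.850686°, h=0.000 m
→ merc (R=6378206.4, λ₀=172.6°): E=2176243.3591, N=9102103.8466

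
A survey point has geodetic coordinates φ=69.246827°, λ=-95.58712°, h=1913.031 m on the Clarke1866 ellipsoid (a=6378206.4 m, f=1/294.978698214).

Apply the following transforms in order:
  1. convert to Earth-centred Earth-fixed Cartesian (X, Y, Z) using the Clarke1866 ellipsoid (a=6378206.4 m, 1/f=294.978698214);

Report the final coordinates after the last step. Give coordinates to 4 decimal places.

X=-220758.7896 m, Y=-2256695.7929 m, Z=5943388.0617 m

start: φ=69.246827°, λ=-95.587120°, h=1913.031 m
→ ECEF (a=6378206.400, f=1/294.978698214): X=-220758.7896, Y=-2256695.7929, Z=5943388.0617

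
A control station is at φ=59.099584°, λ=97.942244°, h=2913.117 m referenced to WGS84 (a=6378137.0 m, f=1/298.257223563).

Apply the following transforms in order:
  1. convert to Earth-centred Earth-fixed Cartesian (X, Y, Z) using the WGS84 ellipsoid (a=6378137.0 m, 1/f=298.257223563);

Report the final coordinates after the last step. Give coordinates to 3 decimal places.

start: φ=59.099584°, λ=97.942244°, h=2913.117 m
→ ECEF (a=6378137.000, f=1/298.257223563): X=-453914.5212, Y=3253563.4682, Z=5452141.0207

X=-453914.521 m, Y=3253563.468 m, Z=5452141.021 m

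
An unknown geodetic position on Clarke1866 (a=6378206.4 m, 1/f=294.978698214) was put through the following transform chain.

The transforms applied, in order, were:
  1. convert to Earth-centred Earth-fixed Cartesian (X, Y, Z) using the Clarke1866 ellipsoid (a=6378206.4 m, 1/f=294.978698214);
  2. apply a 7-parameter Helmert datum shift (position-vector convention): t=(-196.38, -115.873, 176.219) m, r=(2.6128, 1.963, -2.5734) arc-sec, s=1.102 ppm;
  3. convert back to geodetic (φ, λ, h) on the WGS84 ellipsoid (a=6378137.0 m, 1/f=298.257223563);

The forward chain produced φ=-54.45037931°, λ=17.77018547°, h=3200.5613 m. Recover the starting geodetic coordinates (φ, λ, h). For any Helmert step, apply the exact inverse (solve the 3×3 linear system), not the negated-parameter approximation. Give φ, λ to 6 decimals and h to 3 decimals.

φ=-54.451401°, λ=17.770485°, h=3554.015 m

start: φ=-54.450379°, λ=17.770185°, h=3200.561 m
→ ECEF (a=6378137.000, f=1/298.257223563): X=3540992.1773, Y=1134856.0154, Z=-5168654.6135
→ Helmert⁻¹: X=3541219.6860, Y=1134949.3442, Z=-5168805.8117
→ geod (Bowring, a=6378206.400): φ=-54.45140100°, λ=17.77048500°, h=3554.0150 m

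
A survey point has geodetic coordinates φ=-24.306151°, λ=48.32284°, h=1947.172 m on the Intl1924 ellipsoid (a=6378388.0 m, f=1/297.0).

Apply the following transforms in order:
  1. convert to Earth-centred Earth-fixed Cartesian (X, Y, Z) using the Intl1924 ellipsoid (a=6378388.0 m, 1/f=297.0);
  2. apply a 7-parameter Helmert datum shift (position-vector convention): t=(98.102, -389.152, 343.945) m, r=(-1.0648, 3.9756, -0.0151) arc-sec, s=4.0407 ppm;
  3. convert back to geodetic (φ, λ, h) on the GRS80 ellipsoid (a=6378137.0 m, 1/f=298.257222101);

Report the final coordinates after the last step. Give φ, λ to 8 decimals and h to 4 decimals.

φ=-24.30450090°, λ=48.31984767°, h=1861.7620 m

start: φ=-24.306151°, λ=48.322840°, h=1947.172 m
→ ECEF (a=6378388.000, f=1/297.0): X=3868637.9479, Y=4345550.4831, Z=-2610060.3273
→ Helmert 7p (PV): X=3868701.6929, Y=4345165.1330, Z=-2609823.9273
→ geod (Bowring, a=6378137.000): φ=-24.30450090°, λ=48.31984767°, h=1861.7620 m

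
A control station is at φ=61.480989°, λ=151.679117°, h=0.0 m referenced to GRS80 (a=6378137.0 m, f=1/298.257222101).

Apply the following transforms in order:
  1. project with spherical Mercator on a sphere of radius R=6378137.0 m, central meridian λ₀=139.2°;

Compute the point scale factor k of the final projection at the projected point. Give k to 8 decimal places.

2.09445871

start: φ=61.480989°, λ=151.679117°, h=0.000 m
→ into merc (λ₀=139.2°): φ=61.48098900°, λ−λ₀=12.47911700°
scale k = 2.09445871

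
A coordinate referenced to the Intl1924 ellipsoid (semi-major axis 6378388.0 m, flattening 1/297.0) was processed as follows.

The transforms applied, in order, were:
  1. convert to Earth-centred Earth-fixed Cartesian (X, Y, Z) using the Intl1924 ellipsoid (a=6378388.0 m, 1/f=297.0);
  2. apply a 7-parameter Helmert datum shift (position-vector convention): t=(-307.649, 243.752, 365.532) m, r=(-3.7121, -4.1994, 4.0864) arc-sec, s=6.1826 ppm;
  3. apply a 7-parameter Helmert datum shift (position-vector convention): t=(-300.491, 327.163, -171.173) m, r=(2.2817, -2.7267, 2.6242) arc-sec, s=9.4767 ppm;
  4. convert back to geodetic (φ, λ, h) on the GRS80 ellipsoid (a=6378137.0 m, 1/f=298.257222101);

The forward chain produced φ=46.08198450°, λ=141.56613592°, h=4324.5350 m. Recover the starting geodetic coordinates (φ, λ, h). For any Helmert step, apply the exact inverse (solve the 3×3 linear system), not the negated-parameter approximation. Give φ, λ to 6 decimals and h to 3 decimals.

start: φ=46.081984°, λ=141.566136°, h=4324.535 m
→ ECEF (a=6378137.000, f=1/298.257222101): X=-3473863.7147, Y=2756695.0243, Z=4574688.2028
→ Helmert⁻¹: X=-3473434.7608, Y=2756436.5377, Z=4574831.4467
→ Helmert⁻¹: X=-3472957.9008, Y=2756162.2224, Z=4574557.9417
→ geod (Bowring, a=6378388.000): φ=46.08873400°, λ=141.56425300°, h=3305.1930 m

φ=46.088734°, λ=141.564253°, h=3305.193 m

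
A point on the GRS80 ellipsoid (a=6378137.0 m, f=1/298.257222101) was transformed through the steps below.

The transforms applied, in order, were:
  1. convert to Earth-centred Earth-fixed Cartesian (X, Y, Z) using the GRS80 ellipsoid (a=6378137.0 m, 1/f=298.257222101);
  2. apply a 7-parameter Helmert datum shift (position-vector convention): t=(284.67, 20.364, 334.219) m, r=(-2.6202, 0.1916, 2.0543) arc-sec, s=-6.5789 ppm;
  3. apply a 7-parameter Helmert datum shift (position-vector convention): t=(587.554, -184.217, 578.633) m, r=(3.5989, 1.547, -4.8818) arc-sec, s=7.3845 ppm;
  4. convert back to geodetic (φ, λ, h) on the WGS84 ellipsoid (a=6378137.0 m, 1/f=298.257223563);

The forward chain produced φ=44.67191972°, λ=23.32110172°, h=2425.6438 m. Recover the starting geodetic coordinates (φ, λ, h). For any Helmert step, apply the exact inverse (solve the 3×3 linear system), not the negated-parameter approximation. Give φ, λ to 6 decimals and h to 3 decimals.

start: φ=44.671920°, λ=23.321102°, h=2425.644 m
→ ECEF (a=6378137.000, f=1/298.257223563): X=4173696.9709, Y=1799300.4339, Z=4463199.6082
→ Helmert⁻¹: X=4173002.5377, Y=1799647.9909, Z=4462587.9188
→ Helmert⁻¹: X=4172759.0973, Y=1799541.2227, Z=4462309.7925
→ geod (Bowring, a=6378137.000): φ=44.67107100°, λ=23.32857100°, h=1255.4070 m

φ=44.671071°, λ=23.328571°, h=1255.407 m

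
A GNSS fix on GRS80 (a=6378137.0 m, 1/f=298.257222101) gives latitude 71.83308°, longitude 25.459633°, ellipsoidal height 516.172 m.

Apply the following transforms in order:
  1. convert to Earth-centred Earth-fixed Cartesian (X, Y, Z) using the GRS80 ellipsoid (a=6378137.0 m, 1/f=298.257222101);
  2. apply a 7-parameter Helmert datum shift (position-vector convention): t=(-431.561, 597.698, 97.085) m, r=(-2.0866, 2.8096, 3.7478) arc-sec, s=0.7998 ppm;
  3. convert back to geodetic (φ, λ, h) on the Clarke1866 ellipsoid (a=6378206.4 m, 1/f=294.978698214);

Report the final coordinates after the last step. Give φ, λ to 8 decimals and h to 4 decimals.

φ=71.83479768°, λ=25.48207163°, h=717.2797 m

start: φ=71.833080°, λ=25.459633°, h=516.172 m
→ ECEF (a=6378137.000, f=1/298.257222101): X=1801094.2474, Y=857520.7830, Z=6038395.2258
→ Helmert 7p (PV): X=1800730.7969, Y=858212.9776, Z=6038463.9322
→ geod (Bowring, a=6378206.400): φ=71.83479768°, λ=25.48207163°, h=717.2797 m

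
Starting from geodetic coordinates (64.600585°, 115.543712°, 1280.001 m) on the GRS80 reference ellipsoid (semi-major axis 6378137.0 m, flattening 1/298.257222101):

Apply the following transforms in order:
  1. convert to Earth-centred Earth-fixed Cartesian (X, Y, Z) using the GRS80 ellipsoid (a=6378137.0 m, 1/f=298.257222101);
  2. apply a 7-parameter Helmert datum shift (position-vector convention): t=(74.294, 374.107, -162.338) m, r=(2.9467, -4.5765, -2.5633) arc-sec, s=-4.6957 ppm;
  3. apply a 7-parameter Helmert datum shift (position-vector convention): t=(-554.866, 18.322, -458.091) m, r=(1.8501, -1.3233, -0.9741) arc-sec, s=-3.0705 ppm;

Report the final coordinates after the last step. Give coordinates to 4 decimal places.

start: φ=64.600585°, λ=115.543712°, h=1280.001 m
→ ECEF (a=6378137.000, f=1/298.257222101): X=-1183125.5420, Y=2475611.9326, Z=5739906.1483
→ Helmert 7p (PV): X=-1183142.2811, Y=2475907.1179, Z=5739725.9734
→ Helmert 7p (PV): X=-1183718.6450, Y=2475871.9425, Z=5739264.8758

X=-1183718.6450 m, Y=2475871.9425 m, Z=5739264.8758 m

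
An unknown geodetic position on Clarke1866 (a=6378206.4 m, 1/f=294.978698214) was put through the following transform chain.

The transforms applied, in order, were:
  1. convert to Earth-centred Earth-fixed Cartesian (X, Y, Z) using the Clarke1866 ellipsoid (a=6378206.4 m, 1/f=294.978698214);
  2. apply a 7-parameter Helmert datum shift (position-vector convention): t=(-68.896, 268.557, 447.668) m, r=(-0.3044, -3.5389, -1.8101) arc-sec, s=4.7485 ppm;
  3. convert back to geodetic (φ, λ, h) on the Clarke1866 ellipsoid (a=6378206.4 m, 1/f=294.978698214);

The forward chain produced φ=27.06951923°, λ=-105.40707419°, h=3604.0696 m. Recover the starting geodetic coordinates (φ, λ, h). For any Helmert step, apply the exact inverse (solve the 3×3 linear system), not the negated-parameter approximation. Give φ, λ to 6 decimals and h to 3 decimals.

start: φ=27.069519°, λ=-105.407074°, h=3604.070 m
→ ECEF (a=6378206.400, f=1/294.978698214): X=-1510814.8565, Y=-5482334.7660, Z=2886554.8639
→ Helmert⁻¹: X=-1510641.1564, Y=-5482594.8050, Z=2886111.3184
→ geod (Bowring, a=6378206.400): φ=27.06511700°, λ=-105.40469100°, h=3584.3870 m

φ=27.065117°, λ=-105.404691°, h=3584.387 m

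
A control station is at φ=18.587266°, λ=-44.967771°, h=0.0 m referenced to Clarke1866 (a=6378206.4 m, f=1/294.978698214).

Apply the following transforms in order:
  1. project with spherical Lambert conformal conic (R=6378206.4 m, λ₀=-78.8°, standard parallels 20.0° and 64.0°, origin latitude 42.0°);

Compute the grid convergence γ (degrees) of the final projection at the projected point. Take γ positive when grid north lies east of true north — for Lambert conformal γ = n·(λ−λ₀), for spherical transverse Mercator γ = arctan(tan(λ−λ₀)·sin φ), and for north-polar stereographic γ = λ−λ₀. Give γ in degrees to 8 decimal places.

23.25005682

start: φ=18.587266°, λ=-44.967771°, h=0.000 m
→ into lcc (λ₀=-78.8°): φ=18.58726600°, λ−λ₀=33.83222900°
convergence γ = 23.25005682°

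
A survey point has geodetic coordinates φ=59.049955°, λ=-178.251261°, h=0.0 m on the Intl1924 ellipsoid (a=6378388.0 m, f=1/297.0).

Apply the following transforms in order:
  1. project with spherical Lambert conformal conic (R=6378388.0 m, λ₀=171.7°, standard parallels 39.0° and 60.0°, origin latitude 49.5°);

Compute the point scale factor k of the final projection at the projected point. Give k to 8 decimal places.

0.99683058

start: φ=59.049955°, λ=-178.251261°, h=0.000 m
→ into lcc (λ₀=171.7°): φ=59.04995500°, λ−λ₀=10.04873900°
scale k = 0.99683058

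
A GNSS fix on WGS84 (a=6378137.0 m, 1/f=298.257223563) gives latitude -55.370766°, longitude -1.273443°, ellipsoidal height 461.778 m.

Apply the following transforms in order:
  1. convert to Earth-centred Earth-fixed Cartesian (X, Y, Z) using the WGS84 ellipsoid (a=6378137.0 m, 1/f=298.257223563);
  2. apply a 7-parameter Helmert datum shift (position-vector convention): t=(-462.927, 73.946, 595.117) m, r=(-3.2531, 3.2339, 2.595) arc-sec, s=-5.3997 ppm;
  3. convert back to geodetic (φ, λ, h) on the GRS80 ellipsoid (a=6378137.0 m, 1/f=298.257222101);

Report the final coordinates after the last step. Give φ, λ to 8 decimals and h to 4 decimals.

start: φ=-55.370766°, λ=-1.273443°, h=461.778 m
→ ECEF (a=6378137.000, f=1/298.257223563): X=3632070.7693, Y=-80738.8762, Z=-5225329.0119
→ Helmert 7p (PV): X=3631507.3217, Y=-80701.2104, Z=-5224761.3510
→ geod (Bowring, a=6378137.000): φ=-55.37203817°, λ=-1.27304654°, h=-325.9015 m

φ=-55.37203817°, λ=-1.27304654°, h=-325.9015 m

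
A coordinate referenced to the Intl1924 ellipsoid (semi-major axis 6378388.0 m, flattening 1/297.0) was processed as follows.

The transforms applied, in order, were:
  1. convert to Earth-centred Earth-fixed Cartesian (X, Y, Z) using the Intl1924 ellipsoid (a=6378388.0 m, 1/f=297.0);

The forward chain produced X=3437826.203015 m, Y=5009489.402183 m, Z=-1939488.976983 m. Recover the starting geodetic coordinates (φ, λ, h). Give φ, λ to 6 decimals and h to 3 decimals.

φ=-17.816518°, λ=55.539640°, h=1322.379 m

start: X=3437826.2030, Y=5009489.4022, Z=-1939488.9770 m
→ geod (Bowring, a=6378388.000): φ=-17.81651800°, λ=55.53964000°, h=1322.3790 m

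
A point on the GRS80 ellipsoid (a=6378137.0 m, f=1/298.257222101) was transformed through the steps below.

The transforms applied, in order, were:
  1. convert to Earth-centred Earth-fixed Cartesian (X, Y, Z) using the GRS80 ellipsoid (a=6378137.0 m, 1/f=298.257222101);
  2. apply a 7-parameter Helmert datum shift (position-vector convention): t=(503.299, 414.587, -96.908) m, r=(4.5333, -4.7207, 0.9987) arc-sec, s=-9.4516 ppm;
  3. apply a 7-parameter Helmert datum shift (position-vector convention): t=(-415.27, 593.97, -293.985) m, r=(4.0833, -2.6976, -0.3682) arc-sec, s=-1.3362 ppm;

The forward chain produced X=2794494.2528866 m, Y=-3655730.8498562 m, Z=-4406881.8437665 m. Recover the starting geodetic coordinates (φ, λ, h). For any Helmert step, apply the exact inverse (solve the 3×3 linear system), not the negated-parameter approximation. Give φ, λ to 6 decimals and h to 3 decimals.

start: X=2794494.2529, Y=-3655730.8499, Z=-4406881.8438 m
→ Helmert⁻¹: X=2794862.1540, Y=-3656411.9504, Z=-4406557.9152
→ Helmert⁻¹: X=2794266.7105, Y=-3656971.4759, Z=-4406486.2338
→ geod (Bowring, a=6378137.000): φ=-43.94684100°, λ=-52.61680400°, h=3811.8210 m

φ=-43.946841°, λ=-52.616804°, h=3811.821 m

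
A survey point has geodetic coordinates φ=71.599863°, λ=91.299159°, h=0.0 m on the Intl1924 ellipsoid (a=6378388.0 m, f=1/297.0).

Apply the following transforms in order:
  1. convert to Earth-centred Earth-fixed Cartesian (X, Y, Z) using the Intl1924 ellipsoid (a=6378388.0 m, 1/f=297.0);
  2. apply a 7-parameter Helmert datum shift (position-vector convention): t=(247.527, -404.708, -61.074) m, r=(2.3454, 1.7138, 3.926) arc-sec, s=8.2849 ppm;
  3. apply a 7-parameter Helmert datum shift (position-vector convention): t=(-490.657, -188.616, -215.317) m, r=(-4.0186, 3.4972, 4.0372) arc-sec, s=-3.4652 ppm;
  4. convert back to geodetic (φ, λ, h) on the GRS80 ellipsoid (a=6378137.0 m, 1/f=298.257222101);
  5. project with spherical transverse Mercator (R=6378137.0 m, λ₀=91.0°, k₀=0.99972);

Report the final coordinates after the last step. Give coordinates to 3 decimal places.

E=10687.572 m, N=7968622.031 m

start: φ=71.599863°, λ=91.299159°, h=0.000 m
→ ECEF (a=6378388.000, f=1/297.0): X=-45786.6993, Y=2018948.4267, Z=6029883.6674
→ Helmert 7p (PV): X=-45527.8791, Y=2018491.0087, Z=6029895.8882
→ Helmert 7p (PV): X=-45955.6499, Y=2018411.9854, Z=6029621.1227
→ geod (Bowring, a=6378137.000): φ=71.60315660°, λ=91.30429762°, h=-248.4218 m
→ tm (R=6378137.0, λ₀=91.0°): E=10687.5717, N=7968622.0308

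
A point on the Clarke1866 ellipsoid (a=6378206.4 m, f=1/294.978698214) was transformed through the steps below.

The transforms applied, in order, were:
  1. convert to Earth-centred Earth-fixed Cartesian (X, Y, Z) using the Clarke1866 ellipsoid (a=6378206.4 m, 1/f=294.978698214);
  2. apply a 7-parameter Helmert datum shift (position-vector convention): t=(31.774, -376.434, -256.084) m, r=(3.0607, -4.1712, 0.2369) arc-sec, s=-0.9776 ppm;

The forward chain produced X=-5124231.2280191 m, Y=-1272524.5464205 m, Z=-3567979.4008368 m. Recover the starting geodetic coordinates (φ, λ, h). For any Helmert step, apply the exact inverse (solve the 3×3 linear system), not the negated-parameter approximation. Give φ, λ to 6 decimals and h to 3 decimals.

φ=-34.227429°, λ=-166.057337°, h=812.903 m

start: X=-5124231.2280, Y=-1272524.5464, Z=-3567979.4008 m
→ Helmert⁻¹: X=-5124341.6187, Y=-1272196.4092, Z=-3567604.2997
→ geod (Bowring, a=6378206.400): φ=-34.22742900°, λ=-166.05733700°, h=812.9030 m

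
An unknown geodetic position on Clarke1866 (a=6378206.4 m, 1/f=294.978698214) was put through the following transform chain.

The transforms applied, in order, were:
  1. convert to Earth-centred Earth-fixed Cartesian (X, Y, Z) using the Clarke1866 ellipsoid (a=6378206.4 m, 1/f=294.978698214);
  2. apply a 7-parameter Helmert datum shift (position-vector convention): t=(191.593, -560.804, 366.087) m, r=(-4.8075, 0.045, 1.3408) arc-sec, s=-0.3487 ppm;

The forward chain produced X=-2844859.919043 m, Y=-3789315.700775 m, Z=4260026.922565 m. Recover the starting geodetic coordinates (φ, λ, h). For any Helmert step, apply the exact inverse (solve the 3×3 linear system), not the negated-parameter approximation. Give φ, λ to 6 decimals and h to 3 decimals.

φ=42.149034°, λ=-126.903276°, h=2805.513 m

start: X=-2844859.9190, Y=-3789315.7008, Z=4260026.9226 m
→ Helmert⁻¹: X=-2845078.0623, Y=-3788837.0035, Z=4259573.3922
→ geod (Bowring, a=6378206.400): φ=42.14903400°, λ=-126.90327600°, h=2805.5130 m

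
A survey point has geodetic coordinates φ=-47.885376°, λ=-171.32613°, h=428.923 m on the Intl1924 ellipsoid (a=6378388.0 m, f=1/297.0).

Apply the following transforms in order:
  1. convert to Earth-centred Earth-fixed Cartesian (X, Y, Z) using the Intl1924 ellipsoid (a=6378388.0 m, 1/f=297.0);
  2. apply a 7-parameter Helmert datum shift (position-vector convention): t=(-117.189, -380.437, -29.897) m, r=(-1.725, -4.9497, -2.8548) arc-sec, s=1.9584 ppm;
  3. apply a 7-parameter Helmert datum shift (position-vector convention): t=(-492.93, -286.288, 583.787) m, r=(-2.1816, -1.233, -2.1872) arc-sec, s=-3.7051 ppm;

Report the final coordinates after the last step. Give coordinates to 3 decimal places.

start: φ=-47.885376°, λ=-171.326130°, h=428.923 m
→ ECEF (a=6378388.000, f=1/297.0): X=-4236654.1597, Y=-646321.9373, Z=-4708744.9721
→ Helmert 7p (PV): X=-4236675.5960, Y=-646684.3822, Z=-4708880.3519
→ Helmert 7p (PV): X=-4237131.5376, Y=-646973.1535, Z=-4708297.6040

X=-4237131.538 m, Y=-646973.154 m, Z=-4708297.604 m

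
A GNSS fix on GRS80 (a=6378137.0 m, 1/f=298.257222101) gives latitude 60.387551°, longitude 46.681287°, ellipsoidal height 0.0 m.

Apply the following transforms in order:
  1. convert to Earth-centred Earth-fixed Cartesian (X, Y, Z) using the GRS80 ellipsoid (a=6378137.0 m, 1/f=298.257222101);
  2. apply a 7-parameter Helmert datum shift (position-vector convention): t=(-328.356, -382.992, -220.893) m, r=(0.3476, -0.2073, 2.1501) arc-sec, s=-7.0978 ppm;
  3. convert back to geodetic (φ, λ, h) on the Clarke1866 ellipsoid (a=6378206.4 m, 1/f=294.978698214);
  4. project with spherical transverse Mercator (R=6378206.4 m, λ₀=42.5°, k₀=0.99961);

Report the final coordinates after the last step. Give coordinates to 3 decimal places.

start: φ=60.387551°, λ=46.681287°, h=0.000 m
→ ECEF (a=6378137.000, f=1/298.257222101): X=2167688.3335, Y=2298790.2860, Z=5521940.1084
→ Helmert 7p (PV): X=2167315.0797, Y=2298404.2679, Z=5521686.0742
→ geod (Bowring, a=6378206.400): φ=60.39245188°, λ=46.68140906°, h=-375.8642 m
→ tm (R=6378206.4, λ₀=42.5°): E=229777.8263, N=6727602.7682

E=229777.826 m, N=6727602.768 m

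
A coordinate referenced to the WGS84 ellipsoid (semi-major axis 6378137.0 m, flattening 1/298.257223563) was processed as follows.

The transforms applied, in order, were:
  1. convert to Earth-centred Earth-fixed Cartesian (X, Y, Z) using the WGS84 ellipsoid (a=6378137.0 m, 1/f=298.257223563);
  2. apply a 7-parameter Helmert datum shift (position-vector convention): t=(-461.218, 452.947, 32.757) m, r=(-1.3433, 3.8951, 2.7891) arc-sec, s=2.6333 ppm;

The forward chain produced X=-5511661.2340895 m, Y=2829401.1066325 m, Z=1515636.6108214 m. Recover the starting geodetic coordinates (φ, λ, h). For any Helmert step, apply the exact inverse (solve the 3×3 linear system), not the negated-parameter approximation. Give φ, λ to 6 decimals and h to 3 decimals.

start: X=-5511661.2341, Y=2829401.1066, Z=1515636.6108 m
→ Helmert⁻¹: X=-5511175.8688, Y=2829005.3622, Z=1515514.2138
→ geod (Bowring, a=6378137.000): φ=13.83595500°, λ=152.82759300°, h=623.9900 m

φ=13.835955°, λ=152.827593°, h=623.990 m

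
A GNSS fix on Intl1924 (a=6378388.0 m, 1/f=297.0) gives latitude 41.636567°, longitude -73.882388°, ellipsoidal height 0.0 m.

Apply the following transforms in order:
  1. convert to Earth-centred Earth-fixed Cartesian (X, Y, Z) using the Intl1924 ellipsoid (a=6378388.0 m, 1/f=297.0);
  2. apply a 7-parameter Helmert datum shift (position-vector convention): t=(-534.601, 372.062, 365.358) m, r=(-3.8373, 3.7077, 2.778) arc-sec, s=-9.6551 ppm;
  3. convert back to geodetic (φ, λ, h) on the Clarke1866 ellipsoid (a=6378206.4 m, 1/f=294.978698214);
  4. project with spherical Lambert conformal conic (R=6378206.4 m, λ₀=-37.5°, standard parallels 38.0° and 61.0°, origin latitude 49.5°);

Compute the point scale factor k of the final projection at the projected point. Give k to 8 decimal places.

start: φ=41.636567°, λ=-73.882388°, h=0.000 m
→ ECEF (a=6378388.000, f=1/297.0): X=1325346.5986, Y=-4586479.1526, Z=4215592.5102
→ Helmert 7p (PV): X=1324936.7483, Y=-4585966.5328, Z=4215978.6677
→ geod (Bowring, a=6378206.400): φ=41.64410194°, λ=-73.88540590°, h=49.6968 m
→ into lcc (λ₀=-37.5°): φ=41.64410194°, λ−λ₀=-36.38540590°
scale k = 0.98968490

0.98968490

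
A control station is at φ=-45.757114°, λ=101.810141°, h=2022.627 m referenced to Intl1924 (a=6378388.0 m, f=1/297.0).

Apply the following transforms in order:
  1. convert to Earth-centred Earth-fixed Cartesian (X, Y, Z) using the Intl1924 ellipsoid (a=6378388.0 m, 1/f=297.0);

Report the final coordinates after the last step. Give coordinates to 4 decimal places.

X=-912685.7200 m, Y=4364920.5326 m, Z=-4547984.6073 m

start: φ=-45.757114°, λ=101.810141°, h=2022.627 m
→ ECEF (a=6378388.000, f=1/297.0): X=-912685.7200, Y=4364920.5326, Z=-4547984.6073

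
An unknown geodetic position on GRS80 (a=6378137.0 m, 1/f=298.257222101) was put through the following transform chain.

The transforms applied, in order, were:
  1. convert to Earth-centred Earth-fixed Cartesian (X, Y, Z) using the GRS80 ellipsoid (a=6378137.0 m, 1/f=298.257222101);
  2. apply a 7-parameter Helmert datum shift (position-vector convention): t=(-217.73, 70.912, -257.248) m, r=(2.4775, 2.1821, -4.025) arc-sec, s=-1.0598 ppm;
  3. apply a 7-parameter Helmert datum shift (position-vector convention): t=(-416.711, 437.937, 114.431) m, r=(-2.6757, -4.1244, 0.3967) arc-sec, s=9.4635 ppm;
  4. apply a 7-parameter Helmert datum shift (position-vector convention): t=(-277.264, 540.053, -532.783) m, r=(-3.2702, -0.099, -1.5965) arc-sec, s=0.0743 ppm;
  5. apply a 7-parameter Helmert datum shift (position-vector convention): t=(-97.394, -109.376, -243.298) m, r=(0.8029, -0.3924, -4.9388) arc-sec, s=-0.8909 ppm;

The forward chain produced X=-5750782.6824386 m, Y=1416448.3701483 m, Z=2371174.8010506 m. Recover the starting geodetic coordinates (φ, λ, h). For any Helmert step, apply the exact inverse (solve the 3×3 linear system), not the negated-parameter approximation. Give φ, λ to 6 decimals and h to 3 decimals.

start: X=-5750782.6824, Y=1416448.3701, Z=2371174.8011 m
→ Helmert⁻¹: X=-5750719.8153, Y=1416430.5440, Z=2371425.6384
→ Helmert⁻¹: X=-5750451.9440, Y=1415808.2707, Z=2371983.4520
→ Helmert⁻¹: X=-5749930.6667, Y=1415337.2283, Z=2371979.9086
→ Helmert⁻¹: X=-5749771.7412, Y=1415184.1093, Z=2372161.8450
→ geod (Bowring, a=6378137.000): φ=21.96464700°, λ=166.17270500°, h=3686.8050 m

φ=21.964647°, λ=166.172705°, h=3686.805 m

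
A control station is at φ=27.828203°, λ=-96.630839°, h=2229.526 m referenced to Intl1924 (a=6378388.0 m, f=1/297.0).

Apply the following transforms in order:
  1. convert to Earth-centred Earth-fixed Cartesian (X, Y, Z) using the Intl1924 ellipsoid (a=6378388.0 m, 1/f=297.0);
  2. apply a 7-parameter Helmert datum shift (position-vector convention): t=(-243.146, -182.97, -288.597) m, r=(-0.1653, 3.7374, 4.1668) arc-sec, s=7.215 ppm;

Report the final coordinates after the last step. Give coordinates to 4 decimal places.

start: φ=27.828203°, λ=-96.630839°, h=2229.526 m
→ ECEF (a=6378388.000, f=1/297.0): X=-652051.2712, Y=-5609070.7219, Z=2960764.2641
→ Helmert 7p (PV): X=-652132.1631, Y=-5609304.9609, Z=2960513.3390

X=-652132.1631 m, Y=-5609304.9609 m, Z=2960513.3390 m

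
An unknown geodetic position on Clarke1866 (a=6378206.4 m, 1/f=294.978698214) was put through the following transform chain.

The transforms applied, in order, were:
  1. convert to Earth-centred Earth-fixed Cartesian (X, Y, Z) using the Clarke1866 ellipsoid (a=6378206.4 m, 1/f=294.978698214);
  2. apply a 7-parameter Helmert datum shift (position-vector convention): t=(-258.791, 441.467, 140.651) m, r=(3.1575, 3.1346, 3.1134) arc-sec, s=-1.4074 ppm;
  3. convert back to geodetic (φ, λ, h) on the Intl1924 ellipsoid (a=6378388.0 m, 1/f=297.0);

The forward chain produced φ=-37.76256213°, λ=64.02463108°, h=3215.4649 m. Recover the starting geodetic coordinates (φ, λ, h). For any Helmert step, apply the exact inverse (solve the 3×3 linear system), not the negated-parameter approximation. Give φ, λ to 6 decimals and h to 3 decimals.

φ=-37.766811°, λ=64.018036°, h=3323.043 m

start: φ=-37.762562°, λ=64.024631°, h=3215.465 m
→ ECEF (a=6378388.000, f=1/297.0): X=2212426.8477, Y=4541100.9551, Z=-3886674.9997
→ Helmert⁻¹: X=2212816.3576, Y=4540572.9780, Z=-3886856.9999
→ geod (Bowring, a=6378206.400): φ=-37.76681100°, λ=64.01803600°, h=3323.0430 m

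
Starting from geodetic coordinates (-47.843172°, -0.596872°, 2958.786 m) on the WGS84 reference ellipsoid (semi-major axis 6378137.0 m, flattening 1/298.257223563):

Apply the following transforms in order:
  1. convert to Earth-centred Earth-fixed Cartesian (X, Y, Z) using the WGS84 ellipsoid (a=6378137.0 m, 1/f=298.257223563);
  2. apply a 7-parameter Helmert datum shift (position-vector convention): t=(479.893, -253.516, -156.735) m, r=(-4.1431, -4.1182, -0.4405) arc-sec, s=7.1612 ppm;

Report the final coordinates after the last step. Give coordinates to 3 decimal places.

start: φ=-47.843172°, λ=-0.596872°, h=2958.786 m
→ ECEF (a=6378137.000, f=1/298.257223563): X=4290413.4324, Y=-44696.4909, Z=-4707384.0130
→ Helmert 7p (PV): X=4291017.9409, Y=-45054.0443, Z=-4707487.8994

X=4291017.941 m, Y=-45054.044 m, Z=-4707487.899 m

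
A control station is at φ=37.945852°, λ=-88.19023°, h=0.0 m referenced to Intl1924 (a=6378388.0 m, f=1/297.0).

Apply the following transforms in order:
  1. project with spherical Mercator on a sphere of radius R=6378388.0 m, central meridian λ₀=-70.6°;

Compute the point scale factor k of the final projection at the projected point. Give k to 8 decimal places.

start: φ=37.945852°, λ=-88.190230°, h=0.000 m
→ into merc (λ₀=-70.6°): φ=37.94585200°, λ−λ₀=-17.59023000°
scale k = 1.26808248

1.26808248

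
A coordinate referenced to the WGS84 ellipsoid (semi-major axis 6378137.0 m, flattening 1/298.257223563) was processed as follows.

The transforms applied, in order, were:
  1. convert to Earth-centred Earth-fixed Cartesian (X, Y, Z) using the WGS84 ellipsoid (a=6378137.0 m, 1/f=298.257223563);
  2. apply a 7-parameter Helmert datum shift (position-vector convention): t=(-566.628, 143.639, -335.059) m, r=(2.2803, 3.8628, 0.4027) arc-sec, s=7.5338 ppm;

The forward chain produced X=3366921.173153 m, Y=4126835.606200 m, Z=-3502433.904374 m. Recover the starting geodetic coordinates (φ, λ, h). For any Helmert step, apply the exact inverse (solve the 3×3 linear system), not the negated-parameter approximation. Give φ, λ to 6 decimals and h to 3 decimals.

start: X=3366921.1732, Y=4126835.6062, Z=-3502433.9044 m
→ Helmert⁻¹: X=3367536.0723, Y=4126615.5872, Z=-3502055.0169
→ geod (Bowring, a=6378137.000): φ=-33.50193800°, λ=50.78374000°, h=2792.7250 m

φ=-33.501938°, λ=50.783740°, h=2792.725 m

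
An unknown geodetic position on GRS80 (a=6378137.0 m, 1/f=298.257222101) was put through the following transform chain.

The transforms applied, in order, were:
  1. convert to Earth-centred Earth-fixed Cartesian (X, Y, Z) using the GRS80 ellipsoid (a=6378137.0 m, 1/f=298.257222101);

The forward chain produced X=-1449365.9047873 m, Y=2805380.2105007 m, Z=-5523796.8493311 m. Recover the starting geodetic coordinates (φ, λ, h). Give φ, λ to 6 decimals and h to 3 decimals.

start: X=-1449365.9048, Y=2805380.2105, Z=-5523796.8493 m
→ geod (Bowring, a=6378137.000): φ=-60.41121000°, λ=117.32259300°, h=637.8330 m

φ=-60.411210°, λ=117.322593°, h=637.833 m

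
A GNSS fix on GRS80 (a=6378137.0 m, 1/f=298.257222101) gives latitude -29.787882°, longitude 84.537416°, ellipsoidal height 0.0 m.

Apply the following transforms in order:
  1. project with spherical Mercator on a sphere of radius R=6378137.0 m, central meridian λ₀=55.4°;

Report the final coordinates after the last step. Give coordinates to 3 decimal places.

E=3243562.312 m, N=-3476313.088 m

start: φ=-29.787882°, λ=84.537416°, h=0.000 m
→ merc (R=6378137.0, λ₀=55.4°): E=3243562.3122, N=-3476313.0883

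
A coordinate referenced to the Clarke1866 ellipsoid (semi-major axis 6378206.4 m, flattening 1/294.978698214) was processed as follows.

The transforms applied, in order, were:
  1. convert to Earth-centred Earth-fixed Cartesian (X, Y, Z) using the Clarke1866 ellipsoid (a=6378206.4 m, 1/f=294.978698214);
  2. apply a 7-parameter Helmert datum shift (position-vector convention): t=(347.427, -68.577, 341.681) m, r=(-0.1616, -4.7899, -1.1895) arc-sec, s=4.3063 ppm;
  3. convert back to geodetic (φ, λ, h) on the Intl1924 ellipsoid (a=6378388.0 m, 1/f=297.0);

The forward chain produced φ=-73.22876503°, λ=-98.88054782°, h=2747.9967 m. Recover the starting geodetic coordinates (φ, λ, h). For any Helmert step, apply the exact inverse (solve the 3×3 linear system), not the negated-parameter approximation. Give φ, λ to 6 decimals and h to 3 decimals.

φ=-73.230336°, λ=-98.895550°, h=3359.558 m

start: φ=-73.228765°, λ=-98.880548°, h=2747.997 m
→ ECEF (a=6378388.000, f=1/297.0): X=-285127.7496, Y=-1824840.8447, Z=-6087434.2813
→ Helmert⁻¹: X=-285604.7943, Y=-1824761.2872, Z=-6087744.5439
→ geod (Bowring, a=6378206.400): φ=-73.23033600°, λ=-98.89555000°, h=3359.5580 m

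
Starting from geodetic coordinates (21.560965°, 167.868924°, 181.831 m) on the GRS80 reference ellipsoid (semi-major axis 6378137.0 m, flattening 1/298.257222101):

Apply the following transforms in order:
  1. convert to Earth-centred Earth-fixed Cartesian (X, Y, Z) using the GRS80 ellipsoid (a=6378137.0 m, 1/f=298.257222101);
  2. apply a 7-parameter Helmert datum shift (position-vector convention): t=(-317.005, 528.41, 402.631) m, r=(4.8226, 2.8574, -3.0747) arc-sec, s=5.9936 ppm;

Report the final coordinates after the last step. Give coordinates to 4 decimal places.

X=-5802468.0808 m, Y=1247736.7605 m, Z=2329863.1694 m

start: φ=21.560965°, λ=167.868924°, h=181.831 m
→ ECEF (a=6378137.000, f=1/298.257222101): X=-5802167.1597, Y=1247168.8462, Z=2329337.0393
→ Helmert 7p (PV): X=-5802468.0808, Y=1247736.7605, Z=2329863.1694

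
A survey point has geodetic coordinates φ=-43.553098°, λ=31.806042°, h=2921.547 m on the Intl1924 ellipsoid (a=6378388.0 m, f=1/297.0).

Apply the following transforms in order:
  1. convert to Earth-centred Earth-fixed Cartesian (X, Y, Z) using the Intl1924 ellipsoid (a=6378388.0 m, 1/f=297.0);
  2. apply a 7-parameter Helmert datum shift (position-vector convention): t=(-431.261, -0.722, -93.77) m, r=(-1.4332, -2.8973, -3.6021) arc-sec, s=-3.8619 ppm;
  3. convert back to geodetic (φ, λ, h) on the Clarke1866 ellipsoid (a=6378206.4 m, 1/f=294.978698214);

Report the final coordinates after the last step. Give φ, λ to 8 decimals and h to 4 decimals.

φ=-43.55682656°, λ=31.80712529°, h=2946.5461 m

start: φ=-43.553098°, λ=31.806042°, h=2921.547 m
→ ECEF (a=6378388.000, f=1/297.0): X=3936581.7217, Y=2441358.8257, Z=-4374329.1294
→ Helmert 7p (PV): X=3936239.3363, Y=2441249.5350, Z=-4374367.6745
→ geod (Bowring, a=6378206.400): φ=-43.55682656°, λ=31.80712529°, h=2946.5461 m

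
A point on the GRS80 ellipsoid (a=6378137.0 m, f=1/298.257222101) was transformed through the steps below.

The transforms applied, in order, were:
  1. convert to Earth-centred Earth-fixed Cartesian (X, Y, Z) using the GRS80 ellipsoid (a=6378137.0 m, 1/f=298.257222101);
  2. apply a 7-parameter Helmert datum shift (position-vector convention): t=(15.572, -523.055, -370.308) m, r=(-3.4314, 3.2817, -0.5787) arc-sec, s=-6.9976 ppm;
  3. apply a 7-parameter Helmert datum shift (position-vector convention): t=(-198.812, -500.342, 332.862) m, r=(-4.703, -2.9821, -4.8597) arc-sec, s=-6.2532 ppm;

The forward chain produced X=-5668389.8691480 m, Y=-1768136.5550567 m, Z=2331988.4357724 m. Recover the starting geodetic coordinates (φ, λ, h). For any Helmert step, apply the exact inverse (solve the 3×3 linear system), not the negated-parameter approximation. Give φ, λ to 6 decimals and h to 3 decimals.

start: X=-5668389.8691, Y=-1768136.5551, Z=2331988.4358 m
→ Helmert⁻¹: X=-5668151.1396, Y=-1767833.9758, Z=2331711.7942
→ Helmert⁻¹: X=-5668238.5190, Y=-1767377.9853, Z=2331978.8370
→ geod (Bowring, a=6378137.000): φ=21.57420700°, λ=-162.68232600°, h=3657.9850 m

φ=21.574207°, λ=-162.682326°, h=3657.985 m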